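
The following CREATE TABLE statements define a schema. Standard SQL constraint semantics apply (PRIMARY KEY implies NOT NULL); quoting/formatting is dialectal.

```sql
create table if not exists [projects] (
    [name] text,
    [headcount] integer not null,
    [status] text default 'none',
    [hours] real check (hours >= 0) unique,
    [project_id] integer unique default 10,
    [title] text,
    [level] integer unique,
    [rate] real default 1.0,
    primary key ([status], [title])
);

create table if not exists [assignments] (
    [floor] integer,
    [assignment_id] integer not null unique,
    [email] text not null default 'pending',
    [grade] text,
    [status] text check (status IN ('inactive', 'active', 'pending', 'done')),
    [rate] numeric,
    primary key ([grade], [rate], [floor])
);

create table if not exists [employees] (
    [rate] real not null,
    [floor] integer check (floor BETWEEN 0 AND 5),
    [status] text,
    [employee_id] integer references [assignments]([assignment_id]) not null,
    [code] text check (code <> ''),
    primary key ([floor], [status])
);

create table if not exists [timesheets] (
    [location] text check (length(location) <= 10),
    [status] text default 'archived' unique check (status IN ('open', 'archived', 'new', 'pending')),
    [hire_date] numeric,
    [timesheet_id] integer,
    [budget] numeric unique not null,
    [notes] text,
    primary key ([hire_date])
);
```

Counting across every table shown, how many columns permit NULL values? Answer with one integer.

projects: 5 nullable (name, hours, project_id, level, rate — PK (status, title) and explicit NOT NULL columns excluded).
assignments: 1 nullable (status — PK (grade, rate, floor) and explicit NOT NULL columns excluded).
employees: 1 nullable (code — PK (floor, status) and explicit NOT NULL columns excluded).
timesheets: 4 nullable (location, status, timesheet_id, notes — PK (hire_date) and explicit NOT NULL columns excluded).
Total: 5 + 1 + 1 + 4 = 11.

11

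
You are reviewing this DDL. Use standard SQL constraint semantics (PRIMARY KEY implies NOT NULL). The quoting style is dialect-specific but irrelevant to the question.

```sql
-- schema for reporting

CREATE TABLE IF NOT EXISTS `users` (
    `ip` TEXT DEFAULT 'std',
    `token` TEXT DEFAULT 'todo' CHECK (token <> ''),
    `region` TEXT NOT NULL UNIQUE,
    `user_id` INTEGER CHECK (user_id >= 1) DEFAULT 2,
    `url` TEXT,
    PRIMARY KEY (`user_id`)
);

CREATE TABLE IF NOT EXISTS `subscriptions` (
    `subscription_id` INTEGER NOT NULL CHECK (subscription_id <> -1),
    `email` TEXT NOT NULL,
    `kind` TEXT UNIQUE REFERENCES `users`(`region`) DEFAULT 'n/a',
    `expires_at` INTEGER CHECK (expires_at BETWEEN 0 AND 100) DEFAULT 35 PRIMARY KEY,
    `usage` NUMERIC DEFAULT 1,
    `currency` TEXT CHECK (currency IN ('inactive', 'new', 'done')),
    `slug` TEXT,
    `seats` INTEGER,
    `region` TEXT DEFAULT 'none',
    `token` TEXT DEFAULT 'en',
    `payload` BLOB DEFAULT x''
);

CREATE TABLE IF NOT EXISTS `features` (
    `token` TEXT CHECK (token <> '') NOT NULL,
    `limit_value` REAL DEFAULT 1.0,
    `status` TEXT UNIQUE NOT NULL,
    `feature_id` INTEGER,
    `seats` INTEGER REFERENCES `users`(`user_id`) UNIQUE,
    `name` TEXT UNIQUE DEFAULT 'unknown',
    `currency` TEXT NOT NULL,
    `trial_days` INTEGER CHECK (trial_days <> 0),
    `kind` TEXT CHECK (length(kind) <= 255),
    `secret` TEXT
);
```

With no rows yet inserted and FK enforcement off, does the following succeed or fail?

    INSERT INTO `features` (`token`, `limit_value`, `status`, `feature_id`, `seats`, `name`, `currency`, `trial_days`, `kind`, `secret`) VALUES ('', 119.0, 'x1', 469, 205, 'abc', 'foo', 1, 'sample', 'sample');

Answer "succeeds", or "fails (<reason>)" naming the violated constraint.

The value '' for token violates CHECK (token <> '').

fails (CHECK on token)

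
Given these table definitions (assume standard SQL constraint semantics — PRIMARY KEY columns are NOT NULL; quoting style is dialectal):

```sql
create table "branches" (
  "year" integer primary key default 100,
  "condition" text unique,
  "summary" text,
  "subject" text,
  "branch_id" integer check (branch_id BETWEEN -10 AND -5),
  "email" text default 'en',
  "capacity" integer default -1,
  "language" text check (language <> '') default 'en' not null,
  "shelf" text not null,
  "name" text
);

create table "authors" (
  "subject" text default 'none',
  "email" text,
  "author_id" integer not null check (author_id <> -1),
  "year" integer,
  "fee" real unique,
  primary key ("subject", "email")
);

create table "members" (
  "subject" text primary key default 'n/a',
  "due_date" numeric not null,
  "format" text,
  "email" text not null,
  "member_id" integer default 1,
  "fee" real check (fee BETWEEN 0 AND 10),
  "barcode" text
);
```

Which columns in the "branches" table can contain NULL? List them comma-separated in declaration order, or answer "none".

condition, summary, subject, branch_id, email, capacity, name

- year: part of the PRIMARY KEY, which implies NOT NULL → not nullable.
- condition: UNIQUE does not imply NOT NULL → nullable.
- summary: no NOT NULL constraint applies → nullable.
- subject: no NOT NULL constraint applies → nullable.
- branch_id: CHECK does not forbid NULL (a CHECK constraint passes when its expression is NULL) → nullable.
- email: DEFAULT only fills an omitted column; an explicit NULL is still allowed → nullable.
- capacity: DEFAULT only fills an omitted column; an explicit NULL is still allowed → nullable.
- language: declared NOT NULL → not nullable.
- shelf: declared NOT NULL → not nullable.
- name: no NOT NULL constraint applies → nullable.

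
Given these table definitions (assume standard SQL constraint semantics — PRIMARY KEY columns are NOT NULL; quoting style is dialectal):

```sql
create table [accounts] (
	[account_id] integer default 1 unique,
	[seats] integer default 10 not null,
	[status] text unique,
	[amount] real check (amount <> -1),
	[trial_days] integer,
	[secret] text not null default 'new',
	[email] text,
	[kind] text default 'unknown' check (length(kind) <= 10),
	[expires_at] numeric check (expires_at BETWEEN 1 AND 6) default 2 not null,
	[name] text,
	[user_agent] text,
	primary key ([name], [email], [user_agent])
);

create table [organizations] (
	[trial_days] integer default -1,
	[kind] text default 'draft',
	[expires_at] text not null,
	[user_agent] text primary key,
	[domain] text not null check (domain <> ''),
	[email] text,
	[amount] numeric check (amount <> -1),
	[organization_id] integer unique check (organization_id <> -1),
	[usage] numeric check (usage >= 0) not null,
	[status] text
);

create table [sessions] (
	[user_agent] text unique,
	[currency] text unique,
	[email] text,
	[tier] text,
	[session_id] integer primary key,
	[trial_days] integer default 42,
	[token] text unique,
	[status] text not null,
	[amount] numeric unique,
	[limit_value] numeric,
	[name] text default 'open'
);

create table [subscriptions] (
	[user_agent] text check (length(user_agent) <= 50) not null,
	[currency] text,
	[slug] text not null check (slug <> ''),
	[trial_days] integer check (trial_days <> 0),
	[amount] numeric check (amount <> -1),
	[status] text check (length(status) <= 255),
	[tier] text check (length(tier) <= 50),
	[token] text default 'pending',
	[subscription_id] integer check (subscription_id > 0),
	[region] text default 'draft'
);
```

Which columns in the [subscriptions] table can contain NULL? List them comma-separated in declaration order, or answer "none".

currency, trial_days, amount, status, tier, token, subscription_id, region

- user_agent: declared NOT NULL → not nullable.
- currency: no NOT NULL constraint applies → nullable.
- slug: declared NOT NULL → not nullable.
- trial_days: CHECK does not forbid NULL (a CHECK constraint passes when its expression is NULL) → nullable.
- amount: CHECK does not forbid NULL (a CHECK constraint passes when its expression is NULL) → nullable.
- status: CHECK does not forbid NULL (a CHECK constraint passes when its expression is NULL) → nullable.
- tier: CHECK does not forbid NULL (a CHECK constraint passes when its expression is NULL) → nullable.
- token: DEFAULT only fills an omitted column; an explicit NULL is still allowed → nullable.
- subscription_id: CHECK does not forbid NULL (a CHECK constraint passes when its expression is NULL) → nullable.
- region: DEFAULT only fills an omitted column; an explicit NULL is still allowed → nullable.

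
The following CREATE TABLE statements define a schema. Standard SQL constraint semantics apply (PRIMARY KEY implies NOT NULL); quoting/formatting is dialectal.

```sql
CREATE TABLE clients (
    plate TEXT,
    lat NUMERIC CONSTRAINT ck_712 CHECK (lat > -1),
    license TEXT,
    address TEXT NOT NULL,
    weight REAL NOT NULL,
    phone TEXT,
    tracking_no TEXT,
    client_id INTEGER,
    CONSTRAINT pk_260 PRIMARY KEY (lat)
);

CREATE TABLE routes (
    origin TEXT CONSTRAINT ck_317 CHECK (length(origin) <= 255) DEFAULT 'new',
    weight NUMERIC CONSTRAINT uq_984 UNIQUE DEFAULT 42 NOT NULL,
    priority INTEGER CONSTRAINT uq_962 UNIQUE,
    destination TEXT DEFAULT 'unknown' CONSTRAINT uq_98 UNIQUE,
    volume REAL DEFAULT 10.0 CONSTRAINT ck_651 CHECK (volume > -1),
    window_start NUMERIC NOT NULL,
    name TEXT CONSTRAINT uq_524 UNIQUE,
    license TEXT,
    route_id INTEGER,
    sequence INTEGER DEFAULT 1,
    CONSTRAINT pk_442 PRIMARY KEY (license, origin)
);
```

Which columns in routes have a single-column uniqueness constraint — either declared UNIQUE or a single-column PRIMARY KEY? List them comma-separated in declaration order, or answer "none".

weight, priority, destination, name

- origin: part of a composite PRIMARY KEY — only the tuple is unique, not this column on its own.
- weight: declared UNIQUE → unique.
- priority: declared UNIQUE → unique.
- destination: declared UNIQUE → unique.
- volume: no UNIQUE or single-column PK constraint.
- window_start: no UNIQUE or single-column PK constraint.
- name: declared UNIQUE → unique.
- license: part of a composite PRIMARY KEY — only the tuple is unique, not this column on its own.
- route_id: no UNIQUE or single-column PK constraint.
- sequence: no UNIQUE or single-column PK constraint.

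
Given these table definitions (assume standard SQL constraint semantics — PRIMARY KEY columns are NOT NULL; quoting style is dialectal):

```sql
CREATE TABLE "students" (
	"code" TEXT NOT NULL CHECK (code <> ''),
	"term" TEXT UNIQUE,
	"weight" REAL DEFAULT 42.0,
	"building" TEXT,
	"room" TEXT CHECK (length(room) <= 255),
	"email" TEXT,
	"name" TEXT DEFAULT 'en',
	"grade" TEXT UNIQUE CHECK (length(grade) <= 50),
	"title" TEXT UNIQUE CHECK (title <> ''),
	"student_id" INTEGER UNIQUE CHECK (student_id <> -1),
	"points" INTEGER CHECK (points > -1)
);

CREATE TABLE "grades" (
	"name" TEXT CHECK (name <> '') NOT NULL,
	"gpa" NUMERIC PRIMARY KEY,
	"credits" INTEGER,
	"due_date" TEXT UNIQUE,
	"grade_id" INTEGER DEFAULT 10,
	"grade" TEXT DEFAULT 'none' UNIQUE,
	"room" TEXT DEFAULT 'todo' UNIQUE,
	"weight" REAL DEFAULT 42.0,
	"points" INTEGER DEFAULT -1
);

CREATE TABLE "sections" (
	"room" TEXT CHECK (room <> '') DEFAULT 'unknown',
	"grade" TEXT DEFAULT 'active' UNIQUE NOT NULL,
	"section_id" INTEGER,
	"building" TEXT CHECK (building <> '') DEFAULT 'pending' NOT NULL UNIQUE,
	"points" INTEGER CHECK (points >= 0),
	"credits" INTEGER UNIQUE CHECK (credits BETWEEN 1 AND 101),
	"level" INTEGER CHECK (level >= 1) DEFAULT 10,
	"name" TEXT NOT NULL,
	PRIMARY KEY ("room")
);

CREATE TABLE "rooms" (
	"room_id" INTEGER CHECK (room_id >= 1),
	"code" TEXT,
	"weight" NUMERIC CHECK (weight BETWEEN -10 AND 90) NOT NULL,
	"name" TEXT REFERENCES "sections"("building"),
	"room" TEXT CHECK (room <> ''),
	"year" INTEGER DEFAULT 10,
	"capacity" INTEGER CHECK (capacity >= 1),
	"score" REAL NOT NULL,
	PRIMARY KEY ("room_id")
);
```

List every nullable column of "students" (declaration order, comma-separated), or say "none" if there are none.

- code: declared NOT NULL → not nullable.
- term: UNIQUE does not imply NOT NULL → nullable.
- weight: DEFAULT only fills an omitted column; an explicit NULL is still allowed → nullable.
- building: no NOT NULL constraint applies → nullable.
- room: CHECK does not forbid NULL (a CHECK constraint passes when its expression is NULL) → nullable.
- email: no NOT NULL constraint applies → nullable.
- name: DEFAULT only fills an omitted column; an explicit NULL is still allowed → nullable.
- grade: CHECK does not forbid NULL (a CHECK constraint passes when its expression is NULL) → nullable.
- title: CHECK does not forbid NULL (a CHECK constraint passes when its expression is NULL) → nullable.
- student_id: CHECK does not forbid NULL (a CHECK constraint passes when its expression is NULL) → nullable.
- points: CHECK does not forbid NULL (a CHECK constraint passes when its expression is NULL) → nullable.

term, weight, building, room, email, name, grade, title, student_id, points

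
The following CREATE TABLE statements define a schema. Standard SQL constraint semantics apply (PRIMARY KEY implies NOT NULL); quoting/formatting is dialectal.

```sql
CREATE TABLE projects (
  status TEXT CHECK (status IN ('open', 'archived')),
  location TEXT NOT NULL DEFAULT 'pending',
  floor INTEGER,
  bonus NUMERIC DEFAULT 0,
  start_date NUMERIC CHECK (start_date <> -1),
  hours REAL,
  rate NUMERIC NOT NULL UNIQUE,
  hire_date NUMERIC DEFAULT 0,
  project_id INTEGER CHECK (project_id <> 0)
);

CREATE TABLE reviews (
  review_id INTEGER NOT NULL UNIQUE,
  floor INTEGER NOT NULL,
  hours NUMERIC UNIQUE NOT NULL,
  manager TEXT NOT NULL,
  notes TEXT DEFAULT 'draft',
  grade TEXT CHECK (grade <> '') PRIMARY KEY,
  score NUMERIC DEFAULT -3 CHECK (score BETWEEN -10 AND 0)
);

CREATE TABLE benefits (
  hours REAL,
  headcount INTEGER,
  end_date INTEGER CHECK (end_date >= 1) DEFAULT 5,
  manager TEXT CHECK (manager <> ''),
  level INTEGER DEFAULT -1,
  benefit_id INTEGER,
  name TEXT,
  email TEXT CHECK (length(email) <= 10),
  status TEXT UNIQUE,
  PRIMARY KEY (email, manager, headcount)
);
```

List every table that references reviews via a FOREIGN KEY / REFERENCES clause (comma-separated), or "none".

No REFERENCES clause anywhere in the schema names reviews.

none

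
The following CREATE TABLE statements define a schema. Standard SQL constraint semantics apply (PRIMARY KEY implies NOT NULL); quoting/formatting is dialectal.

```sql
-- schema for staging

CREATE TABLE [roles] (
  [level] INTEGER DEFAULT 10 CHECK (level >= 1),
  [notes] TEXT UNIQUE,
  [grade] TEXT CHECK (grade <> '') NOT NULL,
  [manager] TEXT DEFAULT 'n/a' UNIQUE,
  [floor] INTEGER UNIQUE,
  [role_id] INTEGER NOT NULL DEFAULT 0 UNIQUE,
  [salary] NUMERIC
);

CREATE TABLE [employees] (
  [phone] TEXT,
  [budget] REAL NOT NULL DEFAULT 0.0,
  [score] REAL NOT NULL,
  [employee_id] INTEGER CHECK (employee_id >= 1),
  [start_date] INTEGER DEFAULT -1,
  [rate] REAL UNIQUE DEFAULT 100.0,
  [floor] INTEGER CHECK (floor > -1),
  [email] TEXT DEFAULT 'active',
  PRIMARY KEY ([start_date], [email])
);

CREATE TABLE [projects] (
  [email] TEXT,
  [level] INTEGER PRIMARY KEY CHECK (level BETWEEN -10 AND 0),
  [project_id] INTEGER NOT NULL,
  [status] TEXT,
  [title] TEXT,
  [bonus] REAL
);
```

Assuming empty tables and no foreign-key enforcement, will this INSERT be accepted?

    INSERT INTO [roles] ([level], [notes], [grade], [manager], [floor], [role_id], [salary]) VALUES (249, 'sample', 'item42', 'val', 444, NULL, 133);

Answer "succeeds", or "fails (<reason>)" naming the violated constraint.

fails (NOT NULL on role_id)

role_id is explicitly set to NULL, but role_id is declared NOT NULL.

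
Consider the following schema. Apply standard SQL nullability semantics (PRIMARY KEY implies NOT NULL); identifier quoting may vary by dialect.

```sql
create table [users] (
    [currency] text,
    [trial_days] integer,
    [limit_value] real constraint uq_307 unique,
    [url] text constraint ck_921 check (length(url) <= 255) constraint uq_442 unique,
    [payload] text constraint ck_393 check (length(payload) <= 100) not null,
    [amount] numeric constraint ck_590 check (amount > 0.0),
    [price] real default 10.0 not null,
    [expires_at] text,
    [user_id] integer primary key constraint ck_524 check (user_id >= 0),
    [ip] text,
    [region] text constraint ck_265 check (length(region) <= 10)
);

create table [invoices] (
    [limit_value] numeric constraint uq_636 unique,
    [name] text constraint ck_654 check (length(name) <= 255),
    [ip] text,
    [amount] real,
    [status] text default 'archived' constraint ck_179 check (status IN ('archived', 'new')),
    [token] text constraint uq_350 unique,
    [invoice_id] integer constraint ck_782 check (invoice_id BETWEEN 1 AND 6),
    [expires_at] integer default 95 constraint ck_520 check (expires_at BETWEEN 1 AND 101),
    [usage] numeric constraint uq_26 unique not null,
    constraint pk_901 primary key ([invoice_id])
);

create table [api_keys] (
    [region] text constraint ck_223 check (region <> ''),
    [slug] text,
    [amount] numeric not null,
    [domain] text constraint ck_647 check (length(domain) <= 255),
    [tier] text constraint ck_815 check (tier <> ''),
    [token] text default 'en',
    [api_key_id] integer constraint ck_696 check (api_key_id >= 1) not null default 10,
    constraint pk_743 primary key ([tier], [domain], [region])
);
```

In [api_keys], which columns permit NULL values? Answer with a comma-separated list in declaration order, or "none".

- region: part of the PRIMARY KEY, which implies NOT NULL → not nullable.
- slug: no NOT NULL constraint applies → nullable.
- amount: declared NOT NULL → not nullable.
- domain: part of the PRIMARY KEY, which implies NOT NULL → not nullable.
- tier: part of the PRIMARY KEY, which implies NOT NULL → not nullable.
- token: DEFAULT only fills an omitted column; an explicit NULL is still allowed → nullable.
- api_key_id: declared NOT NULL → not nullable.

slug, token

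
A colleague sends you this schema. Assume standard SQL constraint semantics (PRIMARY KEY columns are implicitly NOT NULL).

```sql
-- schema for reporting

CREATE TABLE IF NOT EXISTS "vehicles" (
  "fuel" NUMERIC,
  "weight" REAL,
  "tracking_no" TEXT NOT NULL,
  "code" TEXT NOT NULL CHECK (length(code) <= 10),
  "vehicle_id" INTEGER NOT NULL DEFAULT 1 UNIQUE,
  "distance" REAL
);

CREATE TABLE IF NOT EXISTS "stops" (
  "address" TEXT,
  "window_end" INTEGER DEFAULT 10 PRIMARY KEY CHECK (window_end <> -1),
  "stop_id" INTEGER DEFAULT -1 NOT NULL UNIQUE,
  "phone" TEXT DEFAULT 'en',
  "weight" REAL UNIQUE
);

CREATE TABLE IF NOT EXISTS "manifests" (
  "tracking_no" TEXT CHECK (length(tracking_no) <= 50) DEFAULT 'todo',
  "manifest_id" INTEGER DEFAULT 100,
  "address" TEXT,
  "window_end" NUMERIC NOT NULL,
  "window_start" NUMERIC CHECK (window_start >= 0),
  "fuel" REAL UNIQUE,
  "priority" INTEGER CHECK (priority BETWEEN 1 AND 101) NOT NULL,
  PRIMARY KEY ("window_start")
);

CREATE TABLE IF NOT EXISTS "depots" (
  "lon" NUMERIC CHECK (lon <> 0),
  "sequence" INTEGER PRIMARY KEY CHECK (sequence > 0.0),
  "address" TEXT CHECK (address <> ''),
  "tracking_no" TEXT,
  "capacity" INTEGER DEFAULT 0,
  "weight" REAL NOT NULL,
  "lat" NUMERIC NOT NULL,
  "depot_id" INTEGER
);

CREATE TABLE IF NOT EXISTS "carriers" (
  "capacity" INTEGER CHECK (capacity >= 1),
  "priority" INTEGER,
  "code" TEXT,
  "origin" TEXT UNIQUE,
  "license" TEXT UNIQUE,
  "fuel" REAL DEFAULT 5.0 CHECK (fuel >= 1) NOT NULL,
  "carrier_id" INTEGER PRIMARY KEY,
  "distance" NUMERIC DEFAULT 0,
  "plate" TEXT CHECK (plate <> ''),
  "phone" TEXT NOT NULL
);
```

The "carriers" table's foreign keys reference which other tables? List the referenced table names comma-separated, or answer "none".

none

No column in carriers has a REFERENCES clause.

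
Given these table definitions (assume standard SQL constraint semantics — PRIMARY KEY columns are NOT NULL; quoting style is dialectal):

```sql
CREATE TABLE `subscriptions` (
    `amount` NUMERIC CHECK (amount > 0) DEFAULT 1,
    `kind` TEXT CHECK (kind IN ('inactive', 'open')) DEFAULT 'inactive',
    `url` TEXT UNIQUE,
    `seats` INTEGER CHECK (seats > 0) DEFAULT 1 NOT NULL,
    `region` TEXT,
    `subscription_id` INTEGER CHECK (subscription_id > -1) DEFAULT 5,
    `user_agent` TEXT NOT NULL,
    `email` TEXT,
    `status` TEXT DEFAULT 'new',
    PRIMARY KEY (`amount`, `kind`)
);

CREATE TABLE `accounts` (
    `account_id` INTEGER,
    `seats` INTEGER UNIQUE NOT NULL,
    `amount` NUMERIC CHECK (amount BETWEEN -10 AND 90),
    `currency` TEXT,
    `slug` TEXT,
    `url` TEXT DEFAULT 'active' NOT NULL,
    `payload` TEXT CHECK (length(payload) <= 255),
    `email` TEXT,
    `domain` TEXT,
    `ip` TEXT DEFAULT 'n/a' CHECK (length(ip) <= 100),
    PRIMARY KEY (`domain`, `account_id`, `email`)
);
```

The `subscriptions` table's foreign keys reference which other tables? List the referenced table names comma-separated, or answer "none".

none

No column in subscriptions has a REFERENCES clause.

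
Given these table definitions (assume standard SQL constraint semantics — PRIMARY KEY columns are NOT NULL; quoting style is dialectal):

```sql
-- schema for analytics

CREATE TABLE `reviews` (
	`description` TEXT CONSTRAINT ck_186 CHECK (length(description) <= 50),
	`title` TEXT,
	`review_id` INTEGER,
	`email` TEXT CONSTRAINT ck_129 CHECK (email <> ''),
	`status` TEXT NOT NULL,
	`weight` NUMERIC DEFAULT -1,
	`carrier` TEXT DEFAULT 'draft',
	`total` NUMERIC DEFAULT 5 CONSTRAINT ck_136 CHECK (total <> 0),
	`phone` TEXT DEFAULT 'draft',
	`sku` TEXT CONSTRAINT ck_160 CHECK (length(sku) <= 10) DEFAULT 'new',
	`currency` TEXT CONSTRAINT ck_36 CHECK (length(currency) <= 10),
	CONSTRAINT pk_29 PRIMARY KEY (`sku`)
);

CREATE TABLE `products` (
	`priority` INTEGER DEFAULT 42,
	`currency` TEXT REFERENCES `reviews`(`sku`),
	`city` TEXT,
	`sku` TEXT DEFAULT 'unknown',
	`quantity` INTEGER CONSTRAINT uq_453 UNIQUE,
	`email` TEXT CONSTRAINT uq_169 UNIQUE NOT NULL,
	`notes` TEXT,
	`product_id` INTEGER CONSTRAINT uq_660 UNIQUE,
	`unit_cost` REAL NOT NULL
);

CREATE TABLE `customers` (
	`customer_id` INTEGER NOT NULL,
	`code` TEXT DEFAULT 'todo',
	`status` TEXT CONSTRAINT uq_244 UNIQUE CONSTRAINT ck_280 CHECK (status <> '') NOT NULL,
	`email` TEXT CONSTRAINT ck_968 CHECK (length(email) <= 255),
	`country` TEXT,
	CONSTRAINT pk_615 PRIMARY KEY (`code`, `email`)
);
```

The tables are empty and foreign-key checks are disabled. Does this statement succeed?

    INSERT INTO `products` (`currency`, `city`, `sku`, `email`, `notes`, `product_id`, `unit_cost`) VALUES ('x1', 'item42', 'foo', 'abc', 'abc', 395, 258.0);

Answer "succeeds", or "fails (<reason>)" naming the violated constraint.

succeeds

NOT NULL columns: email is supplied; unit_cost is supplied.
No constraint is violated.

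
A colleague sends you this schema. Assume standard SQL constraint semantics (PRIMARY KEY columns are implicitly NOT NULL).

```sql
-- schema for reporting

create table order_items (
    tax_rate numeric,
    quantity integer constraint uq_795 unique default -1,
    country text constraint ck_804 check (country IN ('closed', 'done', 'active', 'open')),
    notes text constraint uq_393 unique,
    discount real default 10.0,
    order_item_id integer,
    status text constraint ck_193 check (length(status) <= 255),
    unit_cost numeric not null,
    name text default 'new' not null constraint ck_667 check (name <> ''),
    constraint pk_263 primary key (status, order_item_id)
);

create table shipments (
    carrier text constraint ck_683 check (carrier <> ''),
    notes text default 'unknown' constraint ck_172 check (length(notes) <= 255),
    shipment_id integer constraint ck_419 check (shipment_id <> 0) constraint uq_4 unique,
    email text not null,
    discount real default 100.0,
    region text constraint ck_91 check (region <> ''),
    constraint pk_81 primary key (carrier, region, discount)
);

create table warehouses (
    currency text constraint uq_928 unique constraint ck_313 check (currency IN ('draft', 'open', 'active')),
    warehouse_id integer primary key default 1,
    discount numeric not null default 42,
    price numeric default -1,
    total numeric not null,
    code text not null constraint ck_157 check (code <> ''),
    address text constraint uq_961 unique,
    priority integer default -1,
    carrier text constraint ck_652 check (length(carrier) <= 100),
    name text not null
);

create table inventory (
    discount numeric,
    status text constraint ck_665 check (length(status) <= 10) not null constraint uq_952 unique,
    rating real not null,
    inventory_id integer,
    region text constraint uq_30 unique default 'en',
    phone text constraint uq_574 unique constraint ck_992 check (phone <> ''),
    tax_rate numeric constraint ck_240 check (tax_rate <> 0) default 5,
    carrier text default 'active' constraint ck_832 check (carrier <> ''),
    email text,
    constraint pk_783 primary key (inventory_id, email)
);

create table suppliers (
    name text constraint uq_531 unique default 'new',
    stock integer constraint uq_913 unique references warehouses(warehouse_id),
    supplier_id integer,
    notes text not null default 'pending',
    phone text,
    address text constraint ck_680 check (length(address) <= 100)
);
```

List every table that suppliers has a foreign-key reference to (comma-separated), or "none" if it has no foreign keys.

warehouses

- stock REFERENCES warehouses(warehouse_id).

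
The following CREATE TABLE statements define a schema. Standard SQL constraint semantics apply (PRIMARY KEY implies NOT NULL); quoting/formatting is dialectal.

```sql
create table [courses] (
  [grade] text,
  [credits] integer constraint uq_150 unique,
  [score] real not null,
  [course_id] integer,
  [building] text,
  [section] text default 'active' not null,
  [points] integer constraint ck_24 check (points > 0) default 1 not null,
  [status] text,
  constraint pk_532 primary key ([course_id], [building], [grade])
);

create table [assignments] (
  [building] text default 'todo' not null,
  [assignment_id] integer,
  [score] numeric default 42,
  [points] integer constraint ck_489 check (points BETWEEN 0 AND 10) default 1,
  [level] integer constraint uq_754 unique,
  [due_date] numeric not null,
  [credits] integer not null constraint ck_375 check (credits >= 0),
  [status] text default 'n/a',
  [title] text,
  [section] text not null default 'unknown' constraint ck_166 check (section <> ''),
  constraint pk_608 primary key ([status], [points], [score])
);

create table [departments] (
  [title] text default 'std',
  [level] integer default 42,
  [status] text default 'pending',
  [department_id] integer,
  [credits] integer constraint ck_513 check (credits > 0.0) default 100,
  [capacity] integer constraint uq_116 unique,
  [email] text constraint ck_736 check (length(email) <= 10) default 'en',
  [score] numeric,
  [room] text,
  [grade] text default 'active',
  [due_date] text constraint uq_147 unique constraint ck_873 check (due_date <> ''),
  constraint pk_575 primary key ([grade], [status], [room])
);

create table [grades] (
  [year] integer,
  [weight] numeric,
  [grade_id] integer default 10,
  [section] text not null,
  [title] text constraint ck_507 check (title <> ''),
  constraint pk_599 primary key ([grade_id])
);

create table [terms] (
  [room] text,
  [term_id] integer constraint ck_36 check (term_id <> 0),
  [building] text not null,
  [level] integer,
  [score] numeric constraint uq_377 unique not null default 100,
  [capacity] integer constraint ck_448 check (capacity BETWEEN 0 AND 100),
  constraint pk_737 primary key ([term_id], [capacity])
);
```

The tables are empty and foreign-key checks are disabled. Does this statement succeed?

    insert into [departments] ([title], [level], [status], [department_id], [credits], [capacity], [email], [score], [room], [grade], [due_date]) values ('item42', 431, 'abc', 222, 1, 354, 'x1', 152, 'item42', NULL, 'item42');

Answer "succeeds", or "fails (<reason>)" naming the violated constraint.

grade is explicitly set to NULL, but grade is part of the PRIMARY KEY (implied NOT NULL).

fails (NOT NULL on grade)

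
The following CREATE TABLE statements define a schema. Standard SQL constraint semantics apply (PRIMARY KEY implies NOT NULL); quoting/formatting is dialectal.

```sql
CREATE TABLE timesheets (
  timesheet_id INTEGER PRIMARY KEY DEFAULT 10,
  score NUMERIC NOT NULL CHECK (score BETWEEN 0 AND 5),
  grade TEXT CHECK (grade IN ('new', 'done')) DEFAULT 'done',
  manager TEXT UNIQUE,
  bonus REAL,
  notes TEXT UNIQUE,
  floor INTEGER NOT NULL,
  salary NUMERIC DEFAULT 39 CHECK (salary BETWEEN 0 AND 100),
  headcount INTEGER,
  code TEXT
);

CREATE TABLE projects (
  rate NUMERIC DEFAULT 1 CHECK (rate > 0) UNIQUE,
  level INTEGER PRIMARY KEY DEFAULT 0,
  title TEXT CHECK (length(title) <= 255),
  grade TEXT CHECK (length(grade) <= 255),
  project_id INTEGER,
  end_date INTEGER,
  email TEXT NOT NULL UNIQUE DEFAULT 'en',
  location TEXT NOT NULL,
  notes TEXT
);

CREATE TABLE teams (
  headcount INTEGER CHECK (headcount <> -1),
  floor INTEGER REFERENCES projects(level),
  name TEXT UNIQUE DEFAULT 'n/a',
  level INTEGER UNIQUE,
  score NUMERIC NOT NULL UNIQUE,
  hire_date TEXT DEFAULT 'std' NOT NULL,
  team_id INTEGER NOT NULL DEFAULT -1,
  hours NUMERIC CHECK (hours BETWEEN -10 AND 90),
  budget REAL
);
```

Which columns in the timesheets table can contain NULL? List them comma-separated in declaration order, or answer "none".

- timesheet_id: part of the PRIMARY KEY, which implies NOT NULL → not nullable.
- score: declared NOT NULL → not nullable.
- grade: CHECK does not forbid NULL (a CHECK constraint passes when its expression is NULL) → nullable.
- manager: UNIQUE does not imply NOT NULL → nullable.
- bonus: no NOT NULL constraint applies → nullable.
- notes: UNIQUE does not imply NOT NULL → nullable.
- floor: declared NOT NULL → not nullable.
- salary: CHECK does not forbid NULL (a CHECK constraint passes when its expression is NULL) → nullable.
- headcount: no NOT NULL constraint applies → nullable.
- code: no NOT NULL constraint applies → nullable.

grade, manager, bonus, notes, salary, headcount, code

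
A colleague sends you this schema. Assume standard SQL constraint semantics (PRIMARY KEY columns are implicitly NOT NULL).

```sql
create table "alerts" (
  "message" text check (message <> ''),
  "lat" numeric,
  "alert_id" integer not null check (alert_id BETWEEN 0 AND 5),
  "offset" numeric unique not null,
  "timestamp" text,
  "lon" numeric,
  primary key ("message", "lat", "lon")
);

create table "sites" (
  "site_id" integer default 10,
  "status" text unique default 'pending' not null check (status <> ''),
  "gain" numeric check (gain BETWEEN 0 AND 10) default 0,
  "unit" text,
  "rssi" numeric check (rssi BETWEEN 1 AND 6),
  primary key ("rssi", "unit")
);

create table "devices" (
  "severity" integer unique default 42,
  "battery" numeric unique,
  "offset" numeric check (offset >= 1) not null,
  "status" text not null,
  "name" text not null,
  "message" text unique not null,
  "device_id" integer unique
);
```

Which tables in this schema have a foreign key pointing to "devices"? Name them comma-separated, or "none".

none

No REFERENCES clause anywhere in the schema names devices.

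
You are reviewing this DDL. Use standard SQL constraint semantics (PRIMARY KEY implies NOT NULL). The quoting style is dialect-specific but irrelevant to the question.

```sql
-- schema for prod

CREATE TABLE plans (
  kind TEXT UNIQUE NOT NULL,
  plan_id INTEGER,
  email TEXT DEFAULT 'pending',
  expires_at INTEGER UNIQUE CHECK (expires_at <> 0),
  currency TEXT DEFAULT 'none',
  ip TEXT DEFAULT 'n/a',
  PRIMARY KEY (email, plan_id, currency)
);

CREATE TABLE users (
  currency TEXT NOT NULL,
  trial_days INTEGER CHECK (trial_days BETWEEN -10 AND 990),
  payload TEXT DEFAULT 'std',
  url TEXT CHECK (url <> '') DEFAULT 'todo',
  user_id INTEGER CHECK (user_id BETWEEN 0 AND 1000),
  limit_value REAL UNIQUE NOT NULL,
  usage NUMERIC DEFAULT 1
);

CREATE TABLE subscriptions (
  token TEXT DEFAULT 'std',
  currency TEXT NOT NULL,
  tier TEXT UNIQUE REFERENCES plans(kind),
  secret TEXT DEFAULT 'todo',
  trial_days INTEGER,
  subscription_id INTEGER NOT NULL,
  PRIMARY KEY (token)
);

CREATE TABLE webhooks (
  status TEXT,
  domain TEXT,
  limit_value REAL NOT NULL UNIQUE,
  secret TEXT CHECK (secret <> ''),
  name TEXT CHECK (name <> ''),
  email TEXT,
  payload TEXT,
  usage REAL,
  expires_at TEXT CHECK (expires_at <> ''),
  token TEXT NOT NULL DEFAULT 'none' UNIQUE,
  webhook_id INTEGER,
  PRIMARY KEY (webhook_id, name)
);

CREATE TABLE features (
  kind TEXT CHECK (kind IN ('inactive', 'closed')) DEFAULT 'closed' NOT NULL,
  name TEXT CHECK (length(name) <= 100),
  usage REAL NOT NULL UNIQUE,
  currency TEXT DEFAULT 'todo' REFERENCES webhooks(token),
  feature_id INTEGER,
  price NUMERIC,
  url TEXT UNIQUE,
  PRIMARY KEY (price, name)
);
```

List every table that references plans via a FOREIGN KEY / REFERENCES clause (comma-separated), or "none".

- subscriptions.tier references plans(kind).

subscriptions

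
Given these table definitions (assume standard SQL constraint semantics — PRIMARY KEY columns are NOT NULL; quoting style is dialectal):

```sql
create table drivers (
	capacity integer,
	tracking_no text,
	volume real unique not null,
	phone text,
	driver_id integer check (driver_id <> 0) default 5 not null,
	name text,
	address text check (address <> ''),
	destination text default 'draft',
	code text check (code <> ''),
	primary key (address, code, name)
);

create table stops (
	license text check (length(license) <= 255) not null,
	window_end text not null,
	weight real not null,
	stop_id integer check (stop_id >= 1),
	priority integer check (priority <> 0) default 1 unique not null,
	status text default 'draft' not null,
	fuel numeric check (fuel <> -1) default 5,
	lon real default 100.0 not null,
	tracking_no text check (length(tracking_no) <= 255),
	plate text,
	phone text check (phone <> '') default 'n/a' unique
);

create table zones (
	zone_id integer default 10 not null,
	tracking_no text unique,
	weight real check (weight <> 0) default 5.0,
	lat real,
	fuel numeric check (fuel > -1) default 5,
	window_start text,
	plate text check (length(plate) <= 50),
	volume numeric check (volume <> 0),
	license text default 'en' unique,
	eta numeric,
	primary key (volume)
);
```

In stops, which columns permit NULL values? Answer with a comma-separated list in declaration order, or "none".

- license: declared NOT NULL → not nullable.
- window_end: declared NOT NULL → not nullable.
- weight: declared NOT NULL → not nullable.
- stop_id: CHECK does not forbid NULL (a CHECK constraint passes when its expression is NULL) → nullable.
- priority: declared NOT NULL → not nullable.
- status: declared NOT NULL → not nullable.
- fuel: CHECK does not forbid NULL (a CHECK constraint passes when its expression is NULL) → nullable.
- lon: declared NOT NULL → not nullable.
- tracking_no: CHECK does not forbid NULL (a CHECK constraint passes when its expression is NULL) → nullable.
- plate: no NOT NULL constraint applies → nullable.
- phone: CHECK does not forbid NULL (a CHECK constraint passes when its expression is NULL) → nullable.

stop_id, fuel, tracking_no, plate, phone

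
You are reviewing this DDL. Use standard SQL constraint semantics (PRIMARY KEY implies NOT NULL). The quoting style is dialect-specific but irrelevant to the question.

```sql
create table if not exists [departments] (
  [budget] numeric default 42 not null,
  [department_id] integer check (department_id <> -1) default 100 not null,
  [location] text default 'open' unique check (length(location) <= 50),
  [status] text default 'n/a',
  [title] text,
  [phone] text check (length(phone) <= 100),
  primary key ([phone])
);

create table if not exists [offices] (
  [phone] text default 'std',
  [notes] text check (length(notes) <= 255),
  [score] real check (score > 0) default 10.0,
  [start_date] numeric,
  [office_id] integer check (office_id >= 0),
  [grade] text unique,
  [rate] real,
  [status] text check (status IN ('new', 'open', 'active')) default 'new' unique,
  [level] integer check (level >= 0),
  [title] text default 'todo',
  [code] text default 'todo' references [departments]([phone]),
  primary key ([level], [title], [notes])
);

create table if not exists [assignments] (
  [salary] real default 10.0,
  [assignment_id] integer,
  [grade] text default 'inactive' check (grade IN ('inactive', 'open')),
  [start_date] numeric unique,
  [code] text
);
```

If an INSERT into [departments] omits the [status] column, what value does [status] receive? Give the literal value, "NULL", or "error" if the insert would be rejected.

'n/a'

status has an explicit DEFAULT 'n/a'.
When the column is omitted from an INSERT, that default is used.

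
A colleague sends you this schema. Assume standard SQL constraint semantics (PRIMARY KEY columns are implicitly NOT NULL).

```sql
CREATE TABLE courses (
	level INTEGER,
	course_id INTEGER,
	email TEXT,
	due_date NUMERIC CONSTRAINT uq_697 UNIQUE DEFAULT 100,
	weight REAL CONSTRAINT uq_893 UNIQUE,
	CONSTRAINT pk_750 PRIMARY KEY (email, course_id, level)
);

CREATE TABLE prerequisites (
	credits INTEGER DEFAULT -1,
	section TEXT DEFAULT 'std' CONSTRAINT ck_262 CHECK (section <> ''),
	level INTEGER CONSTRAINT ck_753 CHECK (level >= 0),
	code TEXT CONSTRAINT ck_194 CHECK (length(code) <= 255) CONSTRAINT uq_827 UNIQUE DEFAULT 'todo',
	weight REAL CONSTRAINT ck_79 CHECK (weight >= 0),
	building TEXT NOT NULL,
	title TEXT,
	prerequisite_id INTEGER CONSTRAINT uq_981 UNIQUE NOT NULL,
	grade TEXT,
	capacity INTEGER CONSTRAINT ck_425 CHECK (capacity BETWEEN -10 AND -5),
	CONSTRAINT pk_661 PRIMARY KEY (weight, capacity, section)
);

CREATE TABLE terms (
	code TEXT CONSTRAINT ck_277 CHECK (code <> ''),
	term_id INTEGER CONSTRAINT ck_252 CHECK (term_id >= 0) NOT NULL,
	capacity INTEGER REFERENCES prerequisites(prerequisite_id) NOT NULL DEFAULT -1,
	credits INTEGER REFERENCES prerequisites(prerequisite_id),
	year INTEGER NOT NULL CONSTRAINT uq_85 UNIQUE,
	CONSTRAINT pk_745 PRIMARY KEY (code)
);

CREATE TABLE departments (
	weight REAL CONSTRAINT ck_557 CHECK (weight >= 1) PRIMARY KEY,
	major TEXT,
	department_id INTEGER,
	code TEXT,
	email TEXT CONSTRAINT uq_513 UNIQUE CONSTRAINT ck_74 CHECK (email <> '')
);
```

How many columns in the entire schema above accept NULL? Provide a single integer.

12

courses: 2 nullable (due_date, weight — PK (email, course_id, level) and explicit NOT NULL columns excluded).
prerequisites: 5 nullable (credits, level, code, title, grade — PK (weight, capacity, section) and explicit NOT NULL columns excluded).
terms: 1 nullable (credits — PK (code) and explicit NOT NULL columns excluded).
departments: 4 nullable (major, department_id, code, email — PK (weight) and explicit NOT NULL columns excluded).
Total: 2 + 5 + 1 + 4 = 12.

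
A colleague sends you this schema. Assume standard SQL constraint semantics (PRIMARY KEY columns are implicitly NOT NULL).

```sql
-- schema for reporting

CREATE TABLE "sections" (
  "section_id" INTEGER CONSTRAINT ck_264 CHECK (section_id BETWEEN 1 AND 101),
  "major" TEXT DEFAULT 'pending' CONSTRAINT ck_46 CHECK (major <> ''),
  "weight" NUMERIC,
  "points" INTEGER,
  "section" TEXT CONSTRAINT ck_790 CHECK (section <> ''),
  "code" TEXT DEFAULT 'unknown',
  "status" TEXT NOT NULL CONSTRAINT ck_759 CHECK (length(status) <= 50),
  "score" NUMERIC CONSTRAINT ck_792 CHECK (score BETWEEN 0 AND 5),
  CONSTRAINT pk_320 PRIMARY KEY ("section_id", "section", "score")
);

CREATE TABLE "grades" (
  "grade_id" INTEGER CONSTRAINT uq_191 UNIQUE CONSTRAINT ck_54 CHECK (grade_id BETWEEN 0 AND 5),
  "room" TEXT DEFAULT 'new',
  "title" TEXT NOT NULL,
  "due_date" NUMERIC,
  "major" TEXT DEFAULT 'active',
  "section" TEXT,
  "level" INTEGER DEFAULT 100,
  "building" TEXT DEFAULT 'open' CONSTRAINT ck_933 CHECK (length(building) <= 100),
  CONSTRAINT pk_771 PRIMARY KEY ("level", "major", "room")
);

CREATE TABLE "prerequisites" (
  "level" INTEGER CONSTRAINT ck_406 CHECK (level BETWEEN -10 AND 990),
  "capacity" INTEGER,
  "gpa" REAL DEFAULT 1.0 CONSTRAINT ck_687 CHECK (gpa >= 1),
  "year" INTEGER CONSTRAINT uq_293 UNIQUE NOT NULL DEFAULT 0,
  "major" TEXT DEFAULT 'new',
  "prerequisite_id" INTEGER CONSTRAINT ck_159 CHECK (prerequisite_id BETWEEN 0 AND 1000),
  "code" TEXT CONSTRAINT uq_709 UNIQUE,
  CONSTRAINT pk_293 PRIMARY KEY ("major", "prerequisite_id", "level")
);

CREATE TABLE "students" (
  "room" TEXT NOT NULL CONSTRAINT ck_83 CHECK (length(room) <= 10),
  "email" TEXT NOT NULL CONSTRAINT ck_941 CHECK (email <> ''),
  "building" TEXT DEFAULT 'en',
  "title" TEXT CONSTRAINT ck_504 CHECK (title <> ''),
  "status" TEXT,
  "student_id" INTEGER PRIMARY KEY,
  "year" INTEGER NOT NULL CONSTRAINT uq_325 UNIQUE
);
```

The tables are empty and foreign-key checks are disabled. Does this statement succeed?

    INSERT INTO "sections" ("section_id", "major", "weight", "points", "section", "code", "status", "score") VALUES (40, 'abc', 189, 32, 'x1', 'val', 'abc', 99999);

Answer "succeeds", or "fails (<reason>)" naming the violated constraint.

fails (CHECK on score)

The value 99999 for score violates CHECK (score BETWEEN 0 AND 5).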